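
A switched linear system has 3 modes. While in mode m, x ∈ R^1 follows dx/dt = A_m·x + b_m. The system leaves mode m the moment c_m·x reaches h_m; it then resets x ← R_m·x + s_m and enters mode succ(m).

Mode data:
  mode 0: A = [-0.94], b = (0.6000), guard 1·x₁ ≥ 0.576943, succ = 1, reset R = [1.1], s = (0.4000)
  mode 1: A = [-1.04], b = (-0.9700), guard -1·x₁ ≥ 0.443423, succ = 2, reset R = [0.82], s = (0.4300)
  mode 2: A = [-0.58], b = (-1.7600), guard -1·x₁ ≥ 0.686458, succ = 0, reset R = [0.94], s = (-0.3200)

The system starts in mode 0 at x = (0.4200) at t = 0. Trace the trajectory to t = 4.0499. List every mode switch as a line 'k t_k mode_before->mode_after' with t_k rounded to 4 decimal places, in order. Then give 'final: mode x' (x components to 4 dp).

Mode 0: guard c·x = 0.5769 hit at Δt = 1.3502 (t = 1.3502), x⁻ = (0.5769) → reset → x⁺ = (1.0346), jump to mode 1
Mode 1: guard c·x = 0.4434 hit at Δt = 1.3380 (t = 2.6882), x⁻ = (-0.4434) → reset → x⁺ = (0.0664), jump to mode 2
Mode 2: guard c·x = 0.6865 hit at Δt = 0.4795 (t = 3.1677), x⁻ = (-0.6865) → reset → x⁺ = (-0.9653), jump to mode 0
Mode 0: flow for 0.8822 to horizon, guard not reached → x = (-0.0614)

1 1.3502 0->1
2 2.6882 1->2
3 3.1677 2->0
final: 0 -0.0614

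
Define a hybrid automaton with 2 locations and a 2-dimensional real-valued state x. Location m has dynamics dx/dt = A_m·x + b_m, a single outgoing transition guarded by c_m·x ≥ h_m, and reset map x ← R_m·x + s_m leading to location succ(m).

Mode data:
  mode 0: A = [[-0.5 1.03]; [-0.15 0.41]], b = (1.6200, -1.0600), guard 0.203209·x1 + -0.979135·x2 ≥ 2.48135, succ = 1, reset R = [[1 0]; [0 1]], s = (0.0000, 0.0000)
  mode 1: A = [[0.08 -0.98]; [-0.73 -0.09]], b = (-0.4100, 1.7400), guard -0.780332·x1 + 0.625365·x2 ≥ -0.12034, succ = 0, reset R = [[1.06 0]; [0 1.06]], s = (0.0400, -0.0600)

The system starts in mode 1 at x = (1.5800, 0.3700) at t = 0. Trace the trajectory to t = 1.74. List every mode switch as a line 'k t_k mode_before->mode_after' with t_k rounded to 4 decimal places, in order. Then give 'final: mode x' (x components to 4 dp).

Mode 1: guard c·x = -0.1203 hit at Δt = 0.7428 (t = 0.7428), x⁻ = (0.8986, 0.9288) → reset → x⁺ = (0.9925, 0.9245), jump to mode 0
Mode 0: flow for 0.9972 to horizon, guard not reached → x = (2.1624, -0.2256)

1 0.7428 1->0
final: 0 2.1624 -0.2256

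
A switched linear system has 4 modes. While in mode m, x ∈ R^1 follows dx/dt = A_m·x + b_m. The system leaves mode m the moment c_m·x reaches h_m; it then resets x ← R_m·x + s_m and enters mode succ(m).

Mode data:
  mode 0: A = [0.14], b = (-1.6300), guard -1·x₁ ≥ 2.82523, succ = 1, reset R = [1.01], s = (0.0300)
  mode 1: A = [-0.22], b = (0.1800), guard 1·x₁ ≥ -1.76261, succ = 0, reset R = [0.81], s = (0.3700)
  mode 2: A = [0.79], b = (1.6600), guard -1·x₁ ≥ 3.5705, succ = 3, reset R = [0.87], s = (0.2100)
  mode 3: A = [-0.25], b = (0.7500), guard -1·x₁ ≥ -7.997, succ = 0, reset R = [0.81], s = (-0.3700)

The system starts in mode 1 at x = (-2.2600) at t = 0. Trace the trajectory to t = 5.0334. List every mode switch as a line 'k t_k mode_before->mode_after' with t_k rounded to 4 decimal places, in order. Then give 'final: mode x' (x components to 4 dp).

Mode 1: guard c·x = -1.7626 hit at Δt = 0.8011 (t = 0.8011), x⁻ = (-1.7626) → reset → x⁺ = (-1.0577), jump to mode 0
Mode 0: guard c·x = 2.8252 hit at Δt = 0.9307 (t = 1.7318), x⁻ = (-2.8252) → reset → x⁺ = (-2.8235), jump to mode 1
Mode 1: guard c·x = -1.7626 hit at Δt = 1.5652 (t = 3.2970), x⁻ = (-1.7626) → reset → x⁺ = (-1.0577), jump to mode 0
Mode 0: guard c·x = 2.8252 hit at Δt = 0.9307 (t = 4.2277), x⁻ = (-2.8252) → reset → x⁺ = (-2.8235), jump to mode 1
Mode 1: flow for 0.8057 to horizon, guard not reached → x = (-2.2320)

1 0.8011 1->0
2 1.7318 0->1
3 3.2970 1->0
4 4.2277 0->1
final: 1 -2.2320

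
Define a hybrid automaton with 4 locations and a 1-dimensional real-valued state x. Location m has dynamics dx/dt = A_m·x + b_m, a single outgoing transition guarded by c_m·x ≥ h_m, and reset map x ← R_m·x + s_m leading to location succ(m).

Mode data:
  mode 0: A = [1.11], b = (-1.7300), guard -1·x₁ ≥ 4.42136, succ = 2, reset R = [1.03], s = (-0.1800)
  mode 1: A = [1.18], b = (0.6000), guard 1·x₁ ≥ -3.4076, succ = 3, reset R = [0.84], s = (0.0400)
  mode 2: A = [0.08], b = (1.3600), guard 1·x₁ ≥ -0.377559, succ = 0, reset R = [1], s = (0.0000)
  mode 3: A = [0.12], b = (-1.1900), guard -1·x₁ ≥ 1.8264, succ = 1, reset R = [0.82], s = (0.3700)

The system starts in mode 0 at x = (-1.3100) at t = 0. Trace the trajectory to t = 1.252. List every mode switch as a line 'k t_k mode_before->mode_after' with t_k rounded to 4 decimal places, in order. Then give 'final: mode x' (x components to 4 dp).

1 0.6618 0->2
final: 2 -4.1410

Mode 0: guard c·x = 4.4214 hit at Δt = 0.6618 (t = 0.6618), x⁻ = (-4.4214) → reset → x⁺ = (-4.7340), jump to mode 2
Mode 2: flow for 0.5902 to horizon, guard not reached → x = (-4.1410)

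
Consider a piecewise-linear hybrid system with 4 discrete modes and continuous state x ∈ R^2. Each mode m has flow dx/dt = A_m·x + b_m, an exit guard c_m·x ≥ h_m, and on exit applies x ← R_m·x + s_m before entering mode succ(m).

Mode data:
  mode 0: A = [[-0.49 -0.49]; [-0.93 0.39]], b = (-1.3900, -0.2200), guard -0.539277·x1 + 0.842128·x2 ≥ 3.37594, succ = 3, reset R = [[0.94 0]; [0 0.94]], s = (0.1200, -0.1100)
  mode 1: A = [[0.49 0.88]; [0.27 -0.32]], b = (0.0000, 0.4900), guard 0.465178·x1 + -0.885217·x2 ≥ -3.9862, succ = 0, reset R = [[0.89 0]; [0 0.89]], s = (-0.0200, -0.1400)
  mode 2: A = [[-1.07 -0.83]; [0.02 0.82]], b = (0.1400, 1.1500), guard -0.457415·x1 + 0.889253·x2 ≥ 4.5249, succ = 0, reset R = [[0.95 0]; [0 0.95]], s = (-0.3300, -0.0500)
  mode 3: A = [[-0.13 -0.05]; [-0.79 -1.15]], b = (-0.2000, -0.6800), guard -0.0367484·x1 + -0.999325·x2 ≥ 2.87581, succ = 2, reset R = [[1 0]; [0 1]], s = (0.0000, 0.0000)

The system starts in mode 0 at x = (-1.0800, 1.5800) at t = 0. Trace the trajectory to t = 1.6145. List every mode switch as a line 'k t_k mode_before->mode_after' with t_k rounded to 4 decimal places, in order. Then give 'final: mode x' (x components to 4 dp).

1 0.5622 0->3
final: 3 -1.8241 1.1866

Mode 0: guard c·x = 3.3759 hit at Δt = 0.5622 (t = 0.5622), x⁻ = (-2.0123, 2.7202) → reset → x⁺ = (-1.7715, 2.4470), jump to mode 3
Mode 3: flow for 1.0523 to horizon, guard not reached → x = (-1.8241, 1.1866)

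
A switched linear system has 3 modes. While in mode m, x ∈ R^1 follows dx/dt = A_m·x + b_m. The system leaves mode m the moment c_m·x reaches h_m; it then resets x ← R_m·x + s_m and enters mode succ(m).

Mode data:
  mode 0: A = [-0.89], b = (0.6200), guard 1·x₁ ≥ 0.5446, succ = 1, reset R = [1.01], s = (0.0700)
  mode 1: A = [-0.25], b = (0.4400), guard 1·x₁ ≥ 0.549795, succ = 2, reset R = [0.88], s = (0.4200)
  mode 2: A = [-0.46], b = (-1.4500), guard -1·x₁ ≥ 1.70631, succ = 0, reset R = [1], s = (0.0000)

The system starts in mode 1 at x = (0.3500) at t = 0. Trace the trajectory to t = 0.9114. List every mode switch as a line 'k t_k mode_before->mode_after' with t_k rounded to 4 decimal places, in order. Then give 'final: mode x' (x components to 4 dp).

1 0.6112 1->2
final: 2 0.3807

Mode 1: guard c·x = 0.5498 hit at Δt = 0.6112 (t = 0.6112), x⁻ = (0.5498) → reset → x⁺ = (0.9038), jump to mode 2
Mode 2: flow for 0.3002 to horizon, guard not reached → x = (0.3807)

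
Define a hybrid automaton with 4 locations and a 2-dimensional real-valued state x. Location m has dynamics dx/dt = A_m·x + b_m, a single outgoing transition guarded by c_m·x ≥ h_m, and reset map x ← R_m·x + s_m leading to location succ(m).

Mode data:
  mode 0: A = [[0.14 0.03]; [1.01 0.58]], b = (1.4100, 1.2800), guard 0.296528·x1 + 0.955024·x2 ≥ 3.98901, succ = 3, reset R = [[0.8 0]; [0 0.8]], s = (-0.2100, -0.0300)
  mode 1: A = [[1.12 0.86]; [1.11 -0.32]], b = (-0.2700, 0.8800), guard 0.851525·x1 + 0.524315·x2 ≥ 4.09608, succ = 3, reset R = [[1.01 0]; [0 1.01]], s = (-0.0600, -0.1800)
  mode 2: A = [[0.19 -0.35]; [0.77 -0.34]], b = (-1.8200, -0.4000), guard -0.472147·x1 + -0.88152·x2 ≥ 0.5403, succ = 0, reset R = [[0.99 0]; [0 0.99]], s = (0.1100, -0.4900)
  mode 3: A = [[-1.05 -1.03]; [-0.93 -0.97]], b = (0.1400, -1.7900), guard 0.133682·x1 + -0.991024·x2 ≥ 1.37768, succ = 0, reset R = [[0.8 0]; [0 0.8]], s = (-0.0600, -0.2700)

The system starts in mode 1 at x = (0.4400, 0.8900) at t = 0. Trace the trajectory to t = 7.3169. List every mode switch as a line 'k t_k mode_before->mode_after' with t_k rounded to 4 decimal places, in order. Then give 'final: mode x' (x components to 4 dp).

Mode 1: guard c·x = 4.0961 hit at Δt = 0.9776 (t = 0.9776), x⁻ = (3.1057, 2.7684) → reset → x⁺ = (3.0768, 2.6160), jump to mode 3
Mode 3: guard c·x = 1.3777 hit at Δt = 1.1075 (t = 2.0851), x⁻ = (1.1353, -1.2370) → reset → x⁺ = (0.8483, -1.2596), jump to mode 0
Mode 0: guard c·x = 3.9890 hit at Δt = 1.2954 (t = 3.3805), x⁻ = (3.0369, 3.2339) → reset → x⁺ = (2.2195, 2.5571), jump to mode 3
Mode 3: guard c·x = 1.3777 hit at Δt = 1.3563 (t = 4.7368), x⁻ = (0.8322, -1.2779) → reset → x⁺ = (0.6057, -1.2923), jump to mode 0
Mode 0: guard c·x = 3.9890 hit at Δt = 1.4012 (t = 6.1380), x⁻ = (2.9355, 3.2654) → reset → x⁺ = (2.1384, 2.5823), jump to mode 3
Mode 3: flow for 1.1789 to horizon, guard not reached → x = (0.6892, -0.9826)

1 0.9776 1->3
2 2.0851 3->0
3 3.3805 0->3
4 4.7368 3->0
5 6.1380 0->3
final: 3 0.6892 -0.9826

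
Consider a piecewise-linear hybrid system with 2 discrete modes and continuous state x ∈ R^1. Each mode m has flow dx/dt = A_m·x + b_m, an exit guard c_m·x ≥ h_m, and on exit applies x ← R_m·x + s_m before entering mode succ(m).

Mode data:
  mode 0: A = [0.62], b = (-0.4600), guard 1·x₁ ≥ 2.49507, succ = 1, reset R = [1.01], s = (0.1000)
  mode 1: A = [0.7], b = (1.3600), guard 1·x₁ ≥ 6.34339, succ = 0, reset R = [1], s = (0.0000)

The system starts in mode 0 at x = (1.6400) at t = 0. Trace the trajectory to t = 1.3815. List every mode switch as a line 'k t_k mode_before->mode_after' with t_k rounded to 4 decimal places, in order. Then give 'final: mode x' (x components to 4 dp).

Mode 0: guard c·x = 2.4951 hit at Δt = 1.0789 (t = 1.0789), x⁻ = (2.4951) → reset → x⁺ = (2.6200), jump to mode 1
Mode 1: flow for 0.3026 to horizon, guard not reached → x = (3.6965)

1 1.0789 0->1
final: 1 3.6965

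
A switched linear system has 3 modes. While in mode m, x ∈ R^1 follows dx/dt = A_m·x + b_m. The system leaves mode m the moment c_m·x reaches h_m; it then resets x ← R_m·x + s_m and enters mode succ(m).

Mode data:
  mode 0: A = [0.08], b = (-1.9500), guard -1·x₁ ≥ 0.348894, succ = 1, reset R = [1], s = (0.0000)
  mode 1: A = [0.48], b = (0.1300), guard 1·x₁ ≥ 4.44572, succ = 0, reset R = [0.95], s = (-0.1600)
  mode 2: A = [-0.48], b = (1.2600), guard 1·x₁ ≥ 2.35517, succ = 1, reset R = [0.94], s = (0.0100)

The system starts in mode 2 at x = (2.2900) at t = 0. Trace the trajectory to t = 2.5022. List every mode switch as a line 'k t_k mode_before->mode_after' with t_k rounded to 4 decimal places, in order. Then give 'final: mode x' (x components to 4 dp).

Mode 2: guard c·x = 2.3552 hit at Δt = 0.4507 (t = 0.4507), x⁻ = (2.3552) → reset → x⁺ = (2.2239), jump to mode 1
Mode 1: guard c·x = 4.4457 hit at Δt = 1.3269 (t = 1.7776), x⁻ = (4.4457) → reset → x⁺ = (4.0634), jump to mode 0
Mode 0: flow for 0.7246 to horizon, guard not reached → x = (2.8512)

1 0.4507 2->1
2 1.7776 1->0
final: 0 2.8512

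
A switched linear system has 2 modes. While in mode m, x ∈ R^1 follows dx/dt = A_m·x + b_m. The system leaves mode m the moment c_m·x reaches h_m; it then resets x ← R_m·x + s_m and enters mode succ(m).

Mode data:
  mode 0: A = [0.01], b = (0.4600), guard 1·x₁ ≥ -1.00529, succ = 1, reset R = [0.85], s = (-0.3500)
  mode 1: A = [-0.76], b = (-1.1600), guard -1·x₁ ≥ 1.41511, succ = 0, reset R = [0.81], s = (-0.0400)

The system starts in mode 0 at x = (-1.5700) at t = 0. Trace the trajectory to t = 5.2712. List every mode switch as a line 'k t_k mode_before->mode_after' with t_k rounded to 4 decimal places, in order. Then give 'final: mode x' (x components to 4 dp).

Mode 0: guard c·x = -1.0053 hit at Δt = 1.2630 (t = 1.2630), x⁻ = (-1.0053) → reset → x⁺ = (-1.2045), jump to mode 1
Mode 1: guard c·x = 1.4151 hit at Δt = 1.3982 (t = 2.6612), x⁻ = (-1.4151) → reset → x⁺ = (-1.1862), jump to mode 0
Mode 0: guard c·x = -1.0053 hit at Δt = 0.4030 (t = 3.0641), x⁻ = (-1.0053) → reset → x⁺ = (-1.2045), jump to mode 1
Mode 1: guard c·x = 1.4151 hit at Δt = 1.3982 (t = 4.4623), x⁻ = (-1.4151) → reset → x⁺ = (-1.1862), jump to mode 0
Mode 0: guard c·x = -1.0053 hit at Δt = 0.4030 (t = 4.8653), x⁻ = (-1.0053) → reset → x⁺ = (-1.2045), jump to mode 1
Mode 1: flow for 0.4059 to horizon, guard not reached → x = (-1.2899)

1 1.2630 0->1
2 2.6612 1->0
3 3.0641 0->1
4 4.4623 1->0
5 4.8653 0->1
final: 1 -1.2899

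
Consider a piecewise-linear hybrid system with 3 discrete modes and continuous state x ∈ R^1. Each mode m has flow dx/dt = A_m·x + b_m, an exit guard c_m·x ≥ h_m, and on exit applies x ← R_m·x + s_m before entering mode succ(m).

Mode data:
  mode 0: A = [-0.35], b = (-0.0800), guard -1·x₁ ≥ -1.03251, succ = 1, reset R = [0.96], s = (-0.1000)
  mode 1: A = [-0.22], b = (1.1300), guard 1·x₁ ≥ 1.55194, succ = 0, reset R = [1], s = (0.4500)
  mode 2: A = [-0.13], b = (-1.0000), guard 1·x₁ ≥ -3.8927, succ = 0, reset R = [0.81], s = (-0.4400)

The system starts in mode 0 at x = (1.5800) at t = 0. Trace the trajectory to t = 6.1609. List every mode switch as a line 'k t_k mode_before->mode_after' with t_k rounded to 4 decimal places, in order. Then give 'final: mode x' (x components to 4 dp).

Mode 0: guard c·x = -1.0325 hit at Δt = 1.0302 (t = 1.0302), x⁻ = (1.0325) → reset → x⁺ = (0.8912), jump to mode 1
Mode 1: guard c·x = 1.5519 hit at Δt = 0.7690 (t = 1.7992), x⁻ = (1.5519) → reset → x⁺ = (2.0019), jump to mode 0
Mode 0: guard c·x = -1.0325 hit at Δt = 1.6293 (t = 3.4285), x⁻ = (1.0325) → reset → x⁺ = (0.8912), jump to mode 1
Mode 1: guard c·x = 1.5519 hit at Δt = 0.7690 (t = 4.1975), x⁻ = (1.5519) → reset → x⁺ = (2.0019), jump to mode 0
Mode 0: guard c·x = -1.0325 hit at Δt = 1.6293 (t = 5.8268), x⁻ = (1.0325) → reset → x⁺ = (0.8912), jump to mode 1
Mode 1: flow for 0.3341 to horizon, guard not reached → x = (1.1920)

1 1.0302 0->1
2 1.7992 1->0
3 3.4285 0->1
4 4.1975 1->0
5 5.8268 0->1
final: 1 1.1920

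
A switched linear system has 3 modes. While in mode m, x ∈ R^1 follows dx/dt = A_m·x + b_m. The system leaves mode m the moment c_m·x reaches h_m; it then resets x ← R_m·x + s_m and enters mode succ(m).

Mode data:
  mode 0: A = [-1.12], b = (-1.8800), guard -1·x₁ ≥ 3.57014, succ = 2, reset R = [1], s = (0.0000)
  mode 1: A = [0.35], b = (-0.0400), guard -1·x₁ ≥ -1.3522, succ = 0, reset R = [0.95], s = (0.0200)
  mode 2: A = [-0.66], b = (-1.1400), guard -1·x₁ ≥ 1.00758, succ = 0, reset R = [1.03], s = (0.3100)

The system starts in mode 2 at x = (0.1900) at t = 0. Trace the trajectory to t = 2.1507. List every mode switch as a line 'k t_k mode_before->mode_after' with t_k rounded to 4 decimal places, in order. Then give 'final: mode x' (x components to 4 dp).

1 1.4846 2->0
final: 0 -1.2277

Mode 2: guard c·x = 1.0076 hit at Δt = 1.4846 (t = 1.4846), x⁻ = (-1.0076) → reset → x⁺ = (-0.7278), jump to mode 0
Mode 0: flow for 0.6661 to horizon, guard not reached → x = (-1.2277)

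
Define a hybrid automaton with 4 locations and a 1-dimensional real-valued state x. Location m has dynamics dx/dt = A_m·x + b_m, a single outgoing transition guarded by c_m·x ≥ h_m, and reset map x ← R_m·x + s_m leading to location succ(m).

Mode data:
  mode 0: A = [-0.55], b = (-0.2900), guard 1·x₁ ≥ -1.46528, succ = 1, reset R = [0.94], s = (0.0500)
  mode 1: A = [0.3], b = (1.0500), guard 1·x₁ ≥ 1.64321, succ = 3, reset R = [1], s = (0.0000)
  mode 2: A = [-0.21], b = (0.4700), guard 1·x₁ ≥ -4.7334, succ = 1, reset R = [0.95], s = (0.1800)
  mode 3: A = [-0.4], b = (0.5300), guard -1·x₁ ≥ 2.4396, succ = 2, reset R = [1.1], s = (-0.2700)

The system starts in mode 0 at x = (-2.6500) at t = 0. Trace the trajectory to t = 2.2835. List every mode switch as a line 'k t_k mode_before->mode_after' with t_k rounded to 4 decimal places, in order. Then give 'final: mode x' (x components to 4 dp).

1 1.4849 0->1
final: 1 -0.7392

Mode 0: guard c·x = -1.4653 hit at Δt = 1.4849 (t = 1.4849), x⁻ = (-1.4653) → reset → x⁺ = (-1.3274), jump to mode 1
Mode 1: flow for 0.7986 to horizon, guard not reached → x = (-0.7392)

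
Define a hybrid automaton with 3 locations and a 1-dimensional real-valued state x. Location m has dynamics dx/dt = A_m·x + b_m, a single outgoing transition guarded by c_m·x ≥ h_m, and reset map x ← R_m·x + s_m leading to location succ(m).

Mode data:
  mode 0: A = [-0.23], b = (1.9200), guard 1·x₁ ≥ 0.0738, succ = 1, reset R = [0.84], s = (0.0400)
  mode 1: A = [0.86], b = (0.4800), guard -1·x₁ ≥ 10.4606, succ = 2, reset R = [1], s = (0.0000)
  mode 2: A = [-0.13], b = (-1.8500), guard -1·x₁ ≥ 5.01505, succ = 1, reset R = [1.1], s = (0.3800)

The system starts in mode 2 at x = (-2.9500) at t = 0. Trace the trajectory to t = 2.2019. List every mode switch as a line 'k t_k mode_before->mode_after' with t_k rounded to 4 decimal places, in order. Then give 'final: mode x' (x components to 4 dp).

Mode 2: guard c·x = 5.0150 hit at Δt = 1.5553 (t = 1.5553), x⁻ = (-5.0150) → reset → x⁺ = (-5.1366), jump to mode 1
Mode 1: flow for 0.6466 to horizon, guard not reached → x = (-8.5421)

1 1.5553 2->1
final: 1 -8.5421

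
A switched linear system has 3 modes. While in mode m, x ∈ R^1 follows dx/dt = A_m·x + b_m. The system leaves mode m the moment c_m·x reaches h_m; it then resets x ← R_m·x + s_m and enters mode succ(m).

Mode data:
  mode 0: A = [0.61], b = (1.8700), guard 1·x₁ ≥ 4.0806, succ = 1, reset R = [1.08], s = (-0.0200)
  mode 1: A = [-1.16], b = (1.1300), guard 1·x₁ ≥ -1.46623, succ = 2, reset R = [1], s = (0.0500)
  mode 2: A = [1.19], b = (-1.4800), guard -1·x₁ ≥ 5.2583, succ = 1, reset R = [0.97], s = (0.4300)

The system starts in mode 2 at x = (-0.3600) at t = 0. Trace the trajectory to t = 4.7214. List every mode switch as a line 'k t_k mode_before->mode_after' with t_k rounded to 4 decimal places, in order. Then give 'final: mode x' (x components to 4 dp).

Mode 2: guard c·x = 5.2583 hit at Δt = 1.1763 (t = 1.1763), x⁻ = (-5.2583) → reset → x⁺ = (-4.6706), jump to mode 1
Mode 1: guard c·x = -1.4662 hit at Δt = 0.7229 (t = 1.8992), x⁻ = (-1.4662) → reset → x⁺ = (-1.4162), jump to mode 2
Mode 2: guard c·x = 5.2583 hit at Δt = 0.7511 (t = 2.6503), x⁻ = (-5.2583) → reset → x⁺ = (-4.6706), jump to mode 1
Mode 1: guard c·x = -1.4662 hit at Δt = 0.7229 (t = 3.3732), x⁻ = (-1.4662) → reset → x⁺ = (-1.4162), jump to mode 2
Mode 2: guard c·x = 5.2583 hit at Δt = 0.7511 (t = 4.1243), x⁻ = (-5.2583) → reset → x⁺ = (-4.6706), jump to mode 1
Mode 1: flow for 0.5971 to horizon, guard not reached → x = (-1.8497)

1 1.1763 2->1
2 1.8992 1->2
3 2.6503 2->1
4 3.3732 1->2
5 4.1243 2->1
final: 1 -1.8497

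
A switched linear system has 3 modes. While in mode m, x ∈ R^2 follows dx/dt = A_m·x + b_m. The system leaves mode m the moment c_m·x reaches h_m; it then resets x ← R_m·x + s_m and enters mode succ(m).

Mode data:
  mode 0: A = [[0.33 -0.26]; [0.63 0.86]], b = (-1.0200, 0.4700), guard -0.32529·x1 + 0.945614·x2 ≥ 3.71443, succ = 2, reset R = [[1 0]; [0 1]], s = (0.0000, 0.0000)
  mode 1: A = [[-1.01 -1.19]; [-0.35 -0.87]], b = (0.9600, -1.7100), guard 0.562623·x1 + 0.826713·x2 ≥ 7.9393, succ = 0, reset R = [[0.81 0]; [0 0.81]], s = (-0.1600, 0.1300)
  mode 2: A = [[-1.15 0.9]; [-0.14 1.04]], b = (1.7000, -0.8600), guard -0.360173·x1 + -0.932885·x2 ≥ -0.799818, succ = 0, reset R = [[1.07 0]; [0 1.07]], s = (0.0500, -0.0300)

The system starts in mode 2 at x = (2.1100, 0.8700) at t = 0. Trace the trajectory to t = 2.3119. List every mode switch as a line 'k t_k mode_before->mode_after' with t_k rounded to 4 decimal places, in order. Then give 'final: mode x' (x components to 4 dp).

Mode 2: guard c·x = -0.7998 hit at Δt = 1.3718 (t = 1.3718), x⁻ = (1.9089, 0.1204) → reset → x⁺ = (2.0925, 0.0988), jump to mode 0
Mode 0: flow for 0.9401 to horizon, guard not reached → x = (1.3997, 2.5968)

1 1.3718 2->0
final: 0 1.3997 2.5968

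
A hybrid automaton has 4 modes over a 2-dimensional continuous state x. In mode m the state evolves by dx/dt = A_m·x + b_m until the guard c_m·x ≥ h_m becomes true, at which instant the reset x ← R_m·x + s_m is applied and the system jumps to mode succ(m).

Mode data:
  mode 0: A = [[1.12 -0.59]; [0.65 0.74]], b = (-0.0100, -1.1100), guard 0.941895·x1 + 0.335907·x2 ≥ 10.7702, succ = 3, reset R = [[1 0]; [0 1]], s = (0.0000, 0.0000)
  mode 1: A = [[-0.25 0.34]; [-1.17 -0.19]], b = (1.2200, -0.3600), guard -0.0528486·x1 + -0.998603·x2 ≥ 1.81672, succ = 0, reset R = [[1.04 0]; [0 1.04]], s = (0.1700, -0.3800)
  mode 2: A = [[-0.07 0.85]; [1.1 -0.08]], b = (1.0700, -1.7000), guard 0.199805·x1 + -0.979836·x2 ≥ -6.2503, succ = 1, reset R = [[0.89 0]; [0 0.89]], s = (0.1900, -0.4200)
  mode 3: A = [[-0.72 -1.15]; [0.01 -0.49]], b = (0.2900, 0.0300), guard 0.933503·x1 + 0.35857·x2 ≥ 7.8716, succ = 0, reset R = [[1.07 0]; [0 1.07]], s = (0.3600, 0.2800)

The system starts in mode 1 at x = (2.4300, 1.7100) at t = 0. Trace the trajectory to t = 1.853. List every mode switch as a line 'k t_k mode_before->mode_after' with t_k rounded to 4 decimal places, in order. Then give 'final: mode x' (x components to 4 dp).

Mode 1: guard c·x = 1.8167 hit at Δt = 1.0240 (t = 1.0240), x⁻ = (2.9148, -1.9735) → reset → x⁺ = (3.2014, -2.4325), jump to mode 0
Mode 0: flow for 0.8290 to horizon, guard not reached → x = (9.9902, -1.4697)

1 1.0240 1->0
final: 0 9.9902 -1.4697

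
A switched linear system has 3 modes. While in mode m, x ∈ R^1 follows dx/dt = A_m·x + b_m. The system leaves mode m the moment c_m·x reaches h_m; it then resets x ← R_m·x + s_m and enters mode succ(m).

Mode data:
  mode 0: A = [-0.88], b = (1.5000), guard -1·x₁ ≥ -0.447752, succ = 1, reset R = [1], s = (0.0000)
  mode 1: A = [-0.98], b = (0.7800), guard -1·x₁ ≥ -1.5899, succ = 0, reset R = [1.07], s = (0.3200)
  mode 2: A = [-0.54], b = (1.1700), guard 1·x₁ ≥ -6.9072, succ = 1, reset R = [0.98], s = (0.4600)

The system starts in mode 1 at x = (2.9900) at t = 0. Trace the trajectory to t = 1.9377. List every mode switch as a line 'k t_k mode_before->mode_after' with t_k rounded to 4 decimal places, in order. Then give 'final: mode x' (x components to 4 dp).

1 1.0372 1->0
final: 0 1.8479

Mode 1: guard c·x = -1.5899 hit at Δt = 1.0372 (t = 1.0372), x⁻ = (1.5899) → reset → x⁺ = (2.0212), jump to mode 0
Mode 0: flow for 0.9005 to horizon, guard not reached → x = (1.8479)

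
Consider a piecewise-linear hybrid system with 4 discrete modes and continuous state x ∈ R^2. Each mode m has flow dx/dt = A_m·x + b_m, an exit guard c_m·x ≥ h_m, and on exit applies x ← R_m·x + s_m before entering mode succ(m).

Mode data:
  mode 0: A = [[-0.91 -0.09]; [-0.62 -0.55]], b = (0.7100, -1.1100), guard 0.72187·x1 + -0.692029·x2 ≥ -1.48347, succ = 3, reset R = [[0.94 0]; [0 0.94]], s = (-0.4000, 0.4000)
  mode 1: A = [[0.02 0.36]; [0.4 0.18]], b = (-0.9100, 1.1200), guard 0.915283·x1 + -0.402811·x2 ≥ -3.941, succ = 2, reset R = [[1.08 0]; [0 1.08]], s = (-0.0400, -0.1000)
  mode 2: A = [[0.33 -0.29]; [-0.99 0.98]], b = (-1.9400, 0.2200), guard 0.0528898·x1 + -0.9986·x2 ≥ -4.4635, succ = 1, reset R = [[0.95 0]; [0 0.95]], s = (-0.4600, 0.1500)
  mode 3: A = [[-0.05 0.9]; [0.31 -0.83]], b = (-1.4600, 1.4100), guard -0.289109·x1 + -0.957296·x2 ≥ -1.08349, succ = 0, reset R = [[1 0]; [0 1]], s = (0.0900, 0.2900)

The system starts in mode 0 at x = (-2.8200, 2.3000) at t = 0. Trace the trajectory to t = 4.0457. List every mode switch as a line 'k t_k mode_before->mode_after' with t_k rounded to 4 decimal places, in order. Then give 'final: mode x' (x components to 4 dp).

Mode 0: guard c·x = -1.4835 hit at Δt = 0.9543 (t = 0.9543), x⁻ = (-0.8317, 1.2760) → reset → x⁺ = (-1.1818, 1.5995), jump to mode 3
Mode 3: guard c·x = -1.0835 hit at Δt = 0.4618 (t = 1.4161), x⁻ = (-1.1880, 1.4906) → reset → x⁺ = (-1.0980, 1.7806), jump to mode 0
Mode 0: guard c·x = -1.4835 hit at Δt = 0.2725 (t = 1.6885), x⁻ = (-0.7199, 1.3927) → reset → x⁺ = (-1.0767, 1.7092), jump to mode 3
Mode 3: guard c·x = -1.0835 hit at Δt = 1.1745 (t = 2.8631), x⁻ = (-1.0771, 1.4571) → reset → x⁺ = (-0.9871, 1.7471), jump to mode 0
Mode 0: guard c·x = -1.4835 hit at Δt = 0.2223 (t = 3.0853), x⁻ = (-0.6920, 1.4218) → reset → x⁺ = (-1.0505, 1.7365), jump to mode 3
Mode 3: flow for 0.9604 to horizon, guard not reached → x = (-1.0155, 1.5076)

1 0.9543 0->3
2 1.4161 3->0
3 1.6885 0->3
4 2.8631 3->0
5 3.0853 0->3
final: 3 -1.0155 1.5076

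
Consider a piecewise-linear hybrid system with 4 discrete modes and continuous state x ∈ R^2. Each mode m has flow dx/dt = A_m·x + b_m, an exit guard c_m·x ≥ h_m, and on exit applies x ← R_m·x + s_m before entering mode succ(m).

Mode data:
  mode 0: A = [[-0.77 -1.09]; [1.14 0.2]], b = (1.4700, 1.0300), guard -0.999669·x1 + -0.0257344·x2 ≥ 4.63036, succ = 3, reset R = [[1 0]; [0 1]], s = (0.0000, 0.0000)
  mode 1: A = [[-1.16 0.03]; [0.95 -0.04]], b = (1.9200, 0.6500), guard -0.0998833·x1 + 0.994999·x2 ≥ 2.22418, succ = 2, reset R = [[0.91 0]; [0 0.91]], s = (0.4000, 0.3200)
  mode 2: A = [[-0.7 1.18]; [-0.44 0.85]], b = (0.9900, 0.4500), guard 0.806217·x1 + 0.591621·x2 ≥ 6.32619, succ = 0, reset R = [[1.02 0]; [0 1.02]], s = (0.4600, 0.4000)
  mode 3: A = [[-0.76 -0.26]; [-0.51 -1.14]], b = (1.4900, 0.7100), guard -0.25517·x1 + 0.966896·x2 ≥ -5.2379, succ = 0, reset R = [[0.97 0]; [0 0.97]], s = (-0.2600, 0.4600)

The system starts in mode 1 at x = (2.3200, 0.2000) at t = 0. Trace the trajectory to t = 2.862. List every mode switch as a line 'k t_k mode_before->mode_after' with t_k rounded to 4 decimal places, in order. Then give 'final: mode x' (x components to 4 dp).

Mode 1: guard c·x = 2.2242 hit at Δt = 0.8649 (t = 0.8649), x⁻ = (1.9240, 2.4285) → reset → x⁺ = (2.1508, 2.5299), jump to mode 2
Mode 2: guard c·x = 6.3262 hit at Δt = 0.9688 (t = 1.8337), x⁻ = (4.6836, 4.3105) → reset → x⁺ = (5.2373, 4.7967), jump to mode 0
Mode 0: flow for 1.0283 to horizon, guard not reached → x = (-2.5806, 8.7737)

1 0.8649 1->2
2 1.8337 2->0
final: 0 -2.5806 8.7737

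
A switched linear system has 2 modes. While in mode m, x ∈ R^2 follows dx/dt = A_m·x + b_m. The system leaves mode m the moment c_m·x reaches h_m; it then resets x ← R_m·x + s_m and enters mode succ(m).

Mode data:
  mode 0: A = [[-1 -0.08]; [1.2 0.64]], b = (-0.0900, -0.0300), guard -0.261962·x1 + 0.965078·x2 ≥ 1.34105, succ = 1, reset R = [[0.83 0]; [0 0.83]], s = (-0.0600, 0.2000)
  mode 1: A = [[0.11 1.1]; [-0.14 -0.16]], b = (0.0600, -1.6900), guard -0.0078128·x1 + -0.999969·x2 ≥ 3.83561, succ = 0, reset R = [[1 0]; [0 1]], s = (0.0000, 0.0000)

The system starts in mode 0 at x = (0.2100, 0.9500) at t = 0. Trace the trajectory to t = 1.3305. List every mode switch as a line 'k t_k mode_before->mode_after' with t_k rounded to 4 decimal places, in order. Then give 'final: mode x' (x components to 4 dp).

Mode 0: guard c·x = 1.3411 hit at Δt = 0.5210 (t = 0.5210), x⁻ = (0.0495, 1.4030) → reset → x⁺ = (-0.0189, 1.3645), jump to mode 1
Mode 1: flow for 0.8095 to horizon, guard not reached → x = (0.6068, -0.1277)

1 0.5210 0->1
final: 1 0.6068 -0.1277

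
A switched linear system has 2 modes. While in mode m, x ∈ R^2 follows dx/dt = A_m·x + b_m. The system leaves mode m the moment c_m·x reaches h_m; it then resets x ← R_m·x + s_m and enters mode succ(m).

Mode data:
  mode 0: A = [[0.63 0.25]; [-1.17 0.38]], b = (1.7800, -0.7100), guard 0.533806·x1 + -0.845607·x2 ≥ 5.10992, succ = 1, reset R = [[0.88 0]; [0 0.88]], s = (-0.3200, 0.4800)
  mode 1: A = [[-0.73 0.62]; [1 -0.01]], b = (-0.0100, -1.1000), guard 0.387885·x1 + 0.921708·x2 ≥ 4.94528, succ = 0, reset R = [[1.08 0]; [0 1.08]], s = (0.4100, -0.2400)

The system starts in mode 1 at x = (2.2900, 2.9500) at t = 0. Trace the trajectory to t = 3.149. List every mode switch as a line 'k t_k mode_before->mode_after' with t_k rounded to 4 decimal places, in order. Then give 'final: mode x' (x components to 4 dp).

Mode 1: guard c·x = 4.9453 hit at Δt = 0.9769 (t = 0.9769), x⁻ = (2.6897, 4.2334) → reset → x⁺ = (3.3149, 4.3321), jump to mode 0
Mode 0: guard c·x = 5.1099 hit at Δt = 0.8189 (t = 1.7958), x⁻ = (8.1157, -0.9197) → reset → x⁺ = (6.8218, -0.3293), jump to mode 1
Mode 1: guard c·x = 4.9453 hit at Δt = 0.9534 (t = 2.7492), x⁻ = (4.2635, 3.5711) → reset → x⁺ = (5.0146, 3.6168), jump to mode 0
Mode 0: flow for 0.3998 to horizon, guard not reached → x = (7.5312, 0.7657)

1 0.9769 1->0
2 1.7958 0->1
3 2.7492 1->0
final: 0 7.5312 0.7657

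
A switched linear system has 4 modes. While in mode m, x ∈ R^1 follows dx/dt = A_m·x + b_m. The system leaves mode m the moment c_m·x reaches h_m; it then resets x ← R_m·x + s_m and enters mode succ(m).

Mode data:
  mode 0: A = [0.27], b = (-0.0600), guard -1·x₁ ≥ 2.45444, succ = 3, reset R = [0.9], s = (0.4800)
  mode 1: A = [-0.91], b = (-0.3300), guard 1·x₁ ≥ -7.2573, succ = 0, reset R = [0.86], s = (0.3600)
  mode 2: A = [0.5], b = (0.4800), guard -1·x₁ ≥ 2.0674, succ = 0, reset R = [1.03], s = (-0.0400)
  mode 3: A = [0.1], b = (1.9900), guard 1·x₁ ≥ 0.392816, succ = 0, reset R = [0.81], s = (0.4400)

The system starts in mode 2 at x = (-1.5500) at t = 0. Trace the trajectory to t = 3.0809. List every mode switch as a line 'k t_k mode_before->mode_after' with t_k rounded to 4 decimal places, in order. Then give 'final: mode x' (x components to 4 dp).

Mode 2: guard c·x = 2.0674 hit at Δt = 1.2593 (t = 1.2593), x⁻ = (-2.0674) → reset → x⁺ = (-2.1694), jump to mode 0
Mode 0: guard c·x = 2.4544 hit at Δt = 0.4170 (t = 1.6763), x⁻ = (-2.4544) → reset → x⁺ = (-1.7290), jump to mode 3
Mode 3: guard c·x = 0.3928 hit at Δt = 1.1044 (t = 2.7807), x⁻ = (0.3928) → reset → x⁺ = (0.7582), jump to mode 0
Mode 0: flow for 0.3002 to horizon, guard not reached → x = (0.8034)

1 1.2593 2->0
2 1.6763 0->3
3 2.7807 3->0
final: 0 0.8034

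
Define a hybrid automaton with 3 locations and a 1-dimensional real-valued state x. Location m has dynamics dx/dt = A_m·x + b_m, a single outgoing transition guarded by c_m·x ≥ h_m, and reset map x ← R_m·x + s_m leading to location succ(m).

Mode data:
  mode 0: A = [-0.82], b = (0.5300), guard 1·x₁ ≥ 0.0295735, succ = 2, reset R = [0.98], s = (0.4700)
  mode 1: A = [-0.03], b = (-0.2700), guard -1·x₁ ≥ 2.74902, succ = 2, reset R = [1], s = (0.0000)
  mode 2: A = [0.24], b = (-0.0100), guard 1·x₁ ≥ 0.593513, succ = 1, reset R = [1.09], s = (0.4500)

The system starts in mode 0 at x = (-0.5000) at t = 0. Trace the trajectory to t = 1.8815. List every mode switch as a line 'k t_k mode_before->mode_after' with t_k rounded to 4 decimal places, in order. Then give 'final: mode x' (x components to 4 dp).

Mode 0: guard c·x = 0.0296 hit at Δt = 0.7559 (t = 0.7559), x⁻ = (0.0296) → reset → x⁺ = (0.4990), jump to mode 2
Mode 2: guard c·x = 0.5935 hit at Δt = 0.7829 (t = 1.5388), x⁻ = (0.5935) → reset → x⁺ = (1.0969), jump to mode 1
Mode 1: flow for 0.3427 to horizon, guard not reached → x = (0.9937)

1 0.7559 0->2
2 1.5388 2->1
final: 1 0.9937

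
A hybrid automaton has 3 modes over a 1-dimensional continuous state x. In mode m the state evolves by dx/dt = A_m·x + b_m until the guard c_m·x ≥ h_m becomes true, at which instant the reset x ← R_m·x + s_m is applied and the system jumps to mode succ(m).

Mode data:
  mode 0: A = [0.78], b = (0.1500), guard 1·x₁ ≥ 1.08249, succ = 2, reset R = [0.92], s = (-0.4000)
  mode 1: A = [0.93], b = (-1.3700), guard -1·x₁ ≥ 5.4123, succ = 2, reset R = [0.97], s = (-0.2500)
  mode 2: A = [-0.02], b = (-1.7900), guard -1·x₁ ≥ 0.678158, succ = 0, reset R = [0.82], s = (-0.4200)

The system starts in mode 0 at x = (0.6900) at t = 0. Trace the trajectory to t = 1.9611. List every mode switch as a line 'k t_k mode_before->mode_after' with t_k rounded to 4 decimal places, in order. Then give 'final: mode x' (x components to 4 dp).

1 0.4718 0->2
2 1.1839 2->0
final: 0 -1.6294

Mode 0: guard c·x = 1.0825 hit at Δt = 0.4718 (t = 0.4718), x⁻ = (1.0825) → reset → x⁺ = (0.5959), jump to mode 2
Mode 2: guard c·x = 0.6782 hit at Δt = 0.7121 (t = 1.1839), x⁻ = (-0.6782) → reset → x⁺ = (-0.9761), jump to mode 0
Mode 0: flow for 0.7772 to horizon, guard not reached → x = (-1.6294)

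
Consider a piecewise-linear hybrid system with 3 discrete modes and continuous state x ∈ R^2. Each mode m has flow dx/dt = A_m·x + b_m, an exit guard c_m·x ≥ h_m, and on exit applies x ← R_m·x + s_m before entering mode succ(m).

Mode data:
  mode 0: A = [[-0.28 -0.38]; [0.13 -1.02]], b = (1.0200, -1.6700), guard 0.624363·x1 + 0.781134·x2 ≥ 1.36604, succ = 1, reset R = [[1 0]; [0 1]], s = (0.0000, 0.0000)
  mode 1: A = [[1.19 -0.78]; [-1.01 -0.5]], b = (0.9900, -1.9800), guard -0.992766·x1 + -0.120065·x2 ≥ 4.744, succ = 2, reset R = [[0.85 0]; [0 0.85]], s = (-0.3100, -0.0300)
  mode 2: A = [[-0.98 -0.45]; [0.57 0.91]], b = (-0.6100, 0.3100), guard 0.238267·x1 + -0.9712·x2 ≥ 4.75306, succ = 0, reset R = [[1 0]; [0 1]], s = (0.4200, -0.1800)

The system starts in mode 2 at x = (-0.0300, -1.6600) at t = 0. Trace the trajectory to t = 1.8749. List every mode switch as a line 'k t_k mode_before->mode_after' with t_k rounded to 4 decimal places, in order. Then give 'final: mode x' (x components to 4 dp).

Mode 2: guard c·x = 4.7531 hit at Δt = 1.3835 (t = 1.3835), x⁻ = (0.6427, -4.7363) → reset → x⁺ = (1.0627, -4.9163), jump to mode 0
Mode 0: flow for 0.4914 to horizon, guard not reached → x = (2.1203, -3.5398)

1 1.3835 2->0
final: 0 2.1203 -3.5398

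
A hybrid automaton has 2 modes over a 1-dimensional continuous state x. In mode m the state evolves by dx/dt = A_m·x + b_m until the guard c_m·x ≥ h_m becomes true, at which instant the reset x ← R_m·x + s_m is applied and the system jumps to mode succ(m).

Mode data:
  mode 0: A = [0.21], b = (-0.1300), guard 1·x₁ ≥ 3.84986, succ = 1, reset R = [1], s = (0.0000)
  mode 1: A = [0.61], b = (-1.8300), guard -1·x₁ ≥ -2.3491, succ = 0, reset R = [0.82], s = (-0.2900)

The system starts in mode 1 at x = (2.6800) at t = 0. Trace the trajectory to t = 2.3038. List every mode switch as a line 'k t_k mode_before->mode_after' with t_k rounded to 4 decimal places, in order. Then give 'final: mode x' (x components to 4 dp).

1 1.1640 1->0
final: 0 1.9114

Mode 1: guard c·x = -2.3491 hit at Δt = 1.1640 (t = 1.1640), x⁻ = (2.3491) → reset → x⁺ = (1.6363), jump to mode 0
Mode 0: flow for 1.1398 to horizon, guard not reached → x = (1.9114)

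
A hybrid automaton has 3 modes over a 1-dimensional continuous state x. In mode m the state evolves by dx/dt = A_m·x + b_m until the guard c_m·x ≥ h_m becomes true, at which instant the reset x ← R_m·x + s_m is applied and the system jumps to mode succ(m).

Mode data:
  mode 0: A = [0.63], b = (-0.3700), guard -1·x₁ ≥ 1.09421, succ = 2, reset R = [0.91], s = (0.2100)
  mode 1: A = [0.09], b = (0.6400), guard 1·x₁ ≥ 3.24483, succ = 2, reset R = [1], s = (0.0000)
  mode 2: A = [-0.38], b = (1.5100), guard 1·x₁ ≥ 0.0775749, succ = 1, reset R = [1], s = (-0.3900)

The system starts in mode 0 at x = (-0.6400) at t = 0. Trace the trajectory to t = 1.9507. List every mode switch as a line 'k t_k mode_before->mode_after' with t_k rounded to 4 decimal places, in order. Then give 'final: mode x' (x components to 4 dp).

1 0.4998 0->2
2 1.0265 2->1
final: 1 0.2773

Mode 0: guard c·x = 1.0942 hit at Δt = 0.4998 (t = 0.4998), x⁻ = (-1.0942) → reset → x⁺ = (-0.7857), jump to mode 2
Mode 2: guard c·x = 0.0776 hit at Δt = 0.5267 (t = 1.0265), x⁻ = (0.0776) → reset → x⁺ = (-0.3124), jump to mode 1
Mode 1: flow for 0.9242 to horizon, guard not reached → x = (0.2773)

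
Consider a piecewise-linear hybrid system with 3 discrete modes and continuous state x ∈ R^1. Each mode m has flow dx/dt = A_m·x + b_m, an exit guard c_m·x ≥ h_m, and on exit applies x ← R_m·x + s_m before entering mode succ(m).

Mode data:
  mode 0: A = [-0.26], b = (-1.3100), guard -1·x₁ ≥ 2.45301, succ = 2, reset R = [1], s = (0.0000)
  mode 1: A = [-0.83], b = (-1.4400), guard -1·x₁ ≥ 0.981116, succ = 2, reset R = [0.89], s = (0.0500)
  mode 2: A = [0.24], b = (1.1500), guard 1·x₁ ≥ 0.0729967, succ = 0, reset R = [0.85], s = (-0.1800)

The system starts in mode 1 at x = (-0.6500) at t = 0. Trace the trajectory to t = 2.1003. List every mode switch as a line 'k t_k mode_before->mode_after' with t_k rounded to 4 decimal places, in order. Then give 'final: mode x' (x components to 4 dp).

1 0.4387 1->2
2 1.2871 2->0
final: 0 -1.0557

Mode 1: guard c·x = 0.9811 hit at Δt = 0.4387 (t = 0.4387), x⁻ = (-0.9811) → reset → x⁺ = (-0.8232), jump to mode 2
Mode 2: guard c·x = 0.0730 hit at Δt = 0.8484 (t = 1.2871), x⁻ = (0.0730) → reset → x⁺ = (-0.1180), jump to mode 0
Mode 0: flow for 0.8132 to horizon, guard not reached → x = (-1.0557)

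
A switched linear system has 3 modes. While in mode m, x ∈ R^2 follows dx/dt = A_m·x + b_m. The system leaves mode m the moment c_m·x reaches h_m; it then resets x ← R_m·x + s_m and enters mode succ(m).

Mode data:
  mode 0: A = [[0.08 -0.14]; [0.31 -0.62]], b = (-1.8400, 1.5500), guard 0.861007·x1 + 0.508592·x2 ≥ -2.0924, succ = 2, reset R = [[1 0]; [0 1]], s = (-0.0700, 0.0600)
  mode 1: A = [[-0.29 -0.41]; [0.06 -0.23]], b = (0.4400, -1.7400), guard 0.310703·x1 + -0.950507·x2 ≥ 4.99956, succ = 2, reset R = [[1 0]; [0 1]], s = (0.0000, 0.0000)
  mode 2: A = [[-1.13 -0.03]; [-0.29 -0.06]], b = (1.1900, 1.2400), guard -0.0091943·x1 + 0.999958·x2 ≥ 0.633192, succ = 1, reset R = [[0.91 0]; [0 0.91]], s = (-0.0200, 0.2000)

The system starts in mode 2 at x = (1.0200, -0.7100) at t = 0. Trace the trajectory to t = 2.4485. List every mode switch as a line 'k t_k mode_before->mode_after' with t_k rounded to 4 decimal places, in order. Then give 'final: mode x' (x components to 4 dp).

1 1.4392 2->1
final: 1 1.1244 -0.8920

Mode 2: guard c·x = 0.6332 hit at Δt = 1.4392 (t = 1.4392), x⁻ = (1.0433, 0.6428) → reset → x⁺ = (0.9294, 0.7850), jump to mode 1
Mode 1: flow for 1.0093 to horizon, guard not reached → x = (1.1244, -0.8920)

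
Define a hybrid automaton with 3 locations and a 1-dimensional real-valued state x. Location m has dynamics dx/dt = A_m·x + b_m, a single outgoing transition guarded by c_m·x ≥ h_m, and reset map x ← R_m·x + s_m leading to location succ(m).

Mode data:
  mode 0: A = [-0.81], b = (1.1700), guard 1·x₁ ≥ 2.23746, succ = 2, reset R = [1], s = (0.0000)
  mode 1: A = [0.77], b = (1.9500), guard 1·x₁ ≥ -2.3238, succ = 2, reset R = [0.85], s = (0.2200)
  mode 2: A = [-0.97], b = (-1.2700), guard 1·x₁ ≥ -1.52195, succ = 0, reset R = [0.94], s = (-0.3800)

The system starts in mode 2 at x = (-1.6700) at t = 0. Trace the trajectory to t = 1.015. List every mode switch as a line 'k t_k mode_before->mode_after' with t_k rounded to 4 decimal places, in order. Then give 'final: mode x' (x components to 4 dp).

1 0.5447 2->0
final: 0 -0.7795

Mode 2: guard c·x = -1.5219 hit at Δt = 0.5447 (t = 0.5447), x⁻ = (-1.5220) → reset → x⁺ = (-1.8106), jump to mode 0
Mode 0: flow for 0.4703 to horizon, guard not reached → x = (-0.7795)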